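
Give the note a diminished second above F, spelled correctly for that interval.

A second above F lands on the letter G.
A diminished second spans 0 semitones, so F moves to pitch class 5. On the letter G that is Gbb.

Gbb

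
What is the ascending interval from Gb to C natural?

The letter names run G→C, a span of 3 letter steps, so the interval is some kind of fourth.
Gb to C is 6 semitones. A perfect fourth is 5, so 6 makes it augmented.

augmented fourth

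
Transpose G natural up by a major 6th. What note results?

G up a major sixth is E, so the target letter is E.
From G, a major sixth is 9 semitones up: E.

E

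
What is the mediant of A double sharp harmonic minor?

C##

Degree 3 takes the letter 2 steps above A, which is C.
In harmonic minor, degree 3 sits 3 semitones above the tonic. A## + 3 semitones is pitch class 2, spelled on C as C##.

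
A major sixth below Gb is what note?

G down a major sixth is Bb, so the target letter is B.
From Gb, a major sixth is 9 semitones down: Bbb.

Bbb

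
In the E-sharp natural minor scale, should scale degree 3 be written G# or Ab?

Each scale degree takes a distinct letter name. Degree 3 of a scale on E must use the letter G.
G# and Ab are enharmonically the same pitch, but only G# uses the letter G, so it is the correct spelling here.

G#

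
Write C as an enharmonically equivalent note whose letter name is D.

Dbb

Plain D sits 2 semitones above C, so on the letter D the same pitch needs a double flat: Dbb.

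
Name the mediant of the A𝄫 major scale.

Degree 3 takes the letter 2 steps above A, which is C.
In major, degree 3 sits 4 semitones above the tonic. Abb + 4 semitones is pitch class 11, spelled on C as Cb.

Cb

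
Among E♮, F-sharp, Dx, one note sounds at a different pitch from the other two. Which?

In 12-tone equal temperament, enharmonic equivalents share a pitch class. E is pitch class 4; F# is pitch class 6; D## is pitch class 4.
E and D## share pitch class 4, while F# is pitch class 6.

F#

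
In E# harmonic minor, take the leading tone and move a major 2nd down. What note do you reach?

C##

The leading tone of E# harmonic minor is D##.
A major second (2 semitones) below D## lands on the letter C, giving C##.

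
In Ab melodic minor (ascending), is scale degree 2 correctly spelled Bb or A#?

Each scale degree takes a distinct letter name. Degree 2 of a scale on A must use the letter B.
Bb and A# are enharmonically the same pitch, but only Bb uses the letter B, so it is the correct spelling here.

Bb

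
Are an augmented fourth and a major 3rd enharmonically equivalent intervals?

No

An augmented fourth spans 6 semitones; a major third spans 4.
The spans differ, so they are not enharmonic equivalents.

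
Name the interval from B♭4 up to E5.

augmented fourth

Counting letters B–C–D–E gives a fourth.
Bb→E = 6 semitones, 1 wider than the perfect fourth (5), so augmented.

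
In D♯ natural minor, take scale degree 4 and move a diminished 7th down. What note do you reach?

Scale degree 4 of D# natural minor is G#.
A diminished seventh (9 semitones) below G# lands on the letter A, giving A##.

A##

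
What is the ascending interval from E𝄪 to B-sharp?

diminished fifth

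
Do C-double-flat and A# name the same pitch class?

Yes

Cbb is pitch class 10; A# is pitch class 10.
All spellings map to pitch class 10, so they are enharmonically equivalent.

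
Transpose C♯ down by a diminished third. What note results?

A##

C down a major third is Ab, so the target letter is A.
From C#, a diminished third is 2 semitones down: A##.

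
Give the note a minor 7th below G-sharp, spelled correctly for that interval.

G down a major seventh is Ab, so the target letter is A.
From G#, a minor seventh is 10 semitones down: A#.

A#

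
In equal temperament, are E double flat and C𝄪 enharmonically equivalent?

Ebb is pitch class 2; C## is pitch class 2.
All spellings map to pitch class 2, so they are enharmonically equivalent.

Yes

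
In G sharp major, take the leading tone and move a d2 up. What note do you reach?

G

The leading tone of G# major is F##.
A diminished second (0 semitones) above F## lands on the letter G, giving G.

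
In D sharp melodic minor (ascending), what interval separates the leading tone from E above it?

diminished third

The leading tone of D# melodic minor (ascending) is C##.
C## up to E: letters C→E make it a third; 2 semitones makes it diminished.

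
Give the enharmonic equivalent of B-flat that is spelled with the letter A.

Plain A sits 1 semitone below Bb, so on the letter A the same pitch needs a sharp: A#.

A#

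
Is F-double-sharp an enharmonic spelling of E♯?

No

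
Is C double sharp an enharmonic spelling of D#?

Two spellings are enharmonically equivalent only if they share a pitch class.
Here C## → 2, D# → 3; 2 ≠ 3, so they are not.

No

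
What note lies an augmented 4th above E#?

A##

E up a perfect fourth is A, so the target letter is A.
From E#, an augmented fourth is 6 semitones up: A##.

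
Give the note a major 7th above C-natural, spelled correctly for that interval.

C up a major seventh is B, so the target letter is B.
From C, a major seventh is 11 semitones up: B.

B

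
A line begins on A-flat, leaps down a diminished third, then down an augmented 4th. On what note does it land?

C

A diminished third down from Ab is F# (letter F, 2 semitones down).
An augmented fourth down from F# is C (letter C, 6 semitones down).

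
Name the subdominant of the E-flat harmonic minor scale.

Degree 4 takes the letter 3 steps above E, which is A.
In harmonic minor, degree 4 sits 5 semitones above the tonic. Eb + 5 semitones is pitch class 8, spelled on A as Ab.

Ab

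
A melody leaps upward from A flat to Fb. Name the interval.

minor sixth

Counting letters A–B–C–D–E–F gives a sixth.
Ab→Fb = 8 semitones, 1 narrower than the major sixth (9), so minor.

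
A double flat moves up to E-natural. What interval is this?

The letter names run A→E, a span of 4 letter steps, so the interval is some kind of fifth.
Abb to E is 9 semitones. A perfect fifth is 7, so 9 makes it doubly augmented.

doubly augmented fifth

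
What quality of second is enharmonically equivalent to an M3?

A major third spans 4 semitones.
A second spanning 4 semitones is doubly augmented (the major second is 2).

doubly augmented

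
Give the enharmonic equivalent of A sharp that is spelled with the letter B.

A# is pitch class 10. The letter B alone is pitch class 11.
To reach pitch class 10 from B requires an offset of -1 semitone, i.e. flat: Bb.

Bb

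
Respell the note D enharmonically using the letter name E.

Plain E sits 2 semitones above D, so on the letter E the same pitch needs a double flat: Ebb.

Ebb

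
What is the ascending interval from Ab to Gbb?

diminished seventh

The letter names run A→G, a span of 6 letter steps, so the interval is some kind of seventh.
Ab to Gbb is 9 semitones. A major seventh is 11, so 9 makes it diminished.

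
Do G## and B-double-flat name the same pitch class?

G## is pitch class 9; Bbb is pitch class 9.
All spellings map to pitch class 9, so they are enharmonically equivalent.

Yes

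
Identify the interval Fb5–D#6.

doubly augmented sixth

The letter names run F→D, a span of 5 letter steps, so the interval is some kind of sixth.
Fb to D# is 11 semitones. A major sixth is 9, so 11 makes it doubly augmented.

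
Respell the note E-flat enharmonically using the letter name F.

Plain F sits 2 semitones above Eb, so on the letter F the same pitch needs a double flat: Fbb.

Fbb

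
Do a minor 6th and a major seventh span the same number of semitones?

A minor sixth spans 8 semitones; a major seventh spans 11.
The spans differ, so they are not enharmonic equivalents.

No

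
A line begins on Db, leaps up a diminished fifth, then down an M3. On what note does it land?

Fbb

A diminished fifth up from Db is Abb (letter A, 6 semitones up).
A major third down from Abb is Fbb (letter F, 4 semitones down).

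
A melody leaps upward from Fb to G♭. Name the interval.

major second

The letter names run F→G, a span of 1 letter step, so the interval is some kind of second.
Fb to Gb is 2 semitones. A major second is 2, so 2 makes it major.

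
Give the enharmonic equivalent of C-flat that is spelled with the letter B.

Cb is pitch class 11. The letter B alone is pitch class 11.
Pitch class 11 on B needs no accidental: B.

B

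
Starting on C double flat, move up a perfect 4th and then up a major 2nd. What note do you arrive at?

A perfect fourth up from Cbb is Fbb (letter F, 5 semitones up).
A major second up from Fbb is Gbb (letter G, 2 semitones up).

Gbb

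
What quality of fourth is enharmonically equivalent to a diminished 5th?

A diminished fifth spans 6 semitones.
A fourth spanning 6 semitones is augmented (the perfect fourth is 5).

augmented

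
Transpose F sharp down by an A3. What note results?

Db

A third below F lands on the letter D.
An augmented third spans 5 semitones, so F# moves to pitch class 1. On the letter D that is Db.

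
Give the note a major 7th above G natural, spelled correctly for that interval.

F#

A seventh above G lands on the letter F.
A major seventh spans 11 semitones, so G moves to pitch class 6. On the letter F that is F#.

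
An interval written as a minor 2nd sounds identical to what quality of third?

A minor second spans 1 semitone.
A third spanning 1 semitone is doubly diminished (the major third is 4).

doubly diminished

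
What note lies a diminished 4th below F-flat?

C

F down a perfect fourth is C, so the target letter is C.
From Fb, a diminished fourth is 4 semitones down: C.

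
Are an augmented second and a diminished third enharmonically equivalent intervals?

No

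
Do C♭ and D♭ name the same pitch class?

Two spellings are enharmonically equivalent only if they share a pitch class.
Here Cb → 11, Db → 1; 1 ≠ 11, so they are not.

No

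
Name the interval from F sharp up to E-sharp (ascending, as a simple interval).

major seventh

Counting letters F–G–A–B–C–D–E gives a seventh.
F#→E# = 11 semitones, exactly the major seventh.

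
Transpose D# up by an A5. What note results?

A##

D up a perfect fifth is A, so the target letter is A.
From D#, an augmented fifth is 8 semitones up: A##.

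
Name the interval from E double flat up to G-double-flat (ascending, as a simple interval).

The letter names run E→G, a span of 2 letter steps, so the interval is some kind of third.
Ebb to Gbb is 3 semitones. A major third is 4, so 3 makes it minor.

minor third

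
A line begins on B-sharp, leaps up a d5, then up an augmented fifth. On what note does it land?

A diminished fifth up from B# is F# (letter F, 6 semitones up).
An augmented fifth up from F# is C## (letter C, 8 semitones up).

C##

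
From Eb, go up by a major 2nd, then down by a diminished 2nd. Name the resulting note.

E#

A major second up from Eb is F (letter F, 2 semitones up).
A diminished second down from F is E# (letter E, 0 semitones down).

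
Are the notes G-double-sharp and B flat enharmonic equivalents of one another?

No

G## is pitch class 9; Bb is pitch class 10.
The pitch classes differ (9 vs. 10), so they are not enharmonic equivalents.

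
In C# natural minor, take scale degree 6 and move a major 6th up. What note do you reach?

F#

Scale degree 6 of C# natural minor is A.
A major sixth (9 semitones) above A lands on the letter F, giving F#.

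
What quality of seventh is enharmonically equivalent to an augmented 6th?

minor

An augmented sixth spans 10 semitones.
A seventh spanning 10 semitones is minor (the major seventh is 11).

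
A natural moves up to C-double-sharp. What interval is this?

augmented third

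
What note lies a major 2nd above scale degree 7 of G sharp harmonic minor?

G##

Scale degree 7 of G# harmonic minor is F##.
A major second (2 semitones) above F## lands on the letter G, giving G##.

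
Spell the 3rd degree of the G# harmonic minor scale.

B

Degree 3 takes the letter 2 steps above G, which is B.
In harmonic minor, degree 3 sits 3 semitones above the tonic. G# + 3 semitones is pitch class 11, spelled on B as B.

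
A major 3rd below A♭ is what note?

Fb

A down a major third is F, so the target letter is F.
From Ab, a major third is 4 semitones down: Fb.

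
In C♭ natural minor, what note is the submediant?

Degree 6 takes the letter 5 steps above C, which is A.
In natural minor, degree 6 sits 8 semitones above the tonic. Cb + 8 semitones is pitch class 7, spelled on A as Abb.

Abb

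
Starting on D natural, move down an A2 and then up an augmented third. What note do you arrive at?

E

An augmented second down from D is Cb (letter C, 3 semitones down).
An augmented third up from Cb is E (letter E, 5 semitones up).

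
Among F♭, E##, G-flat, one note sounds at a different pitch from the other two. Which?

Fb

In 12-tone equal temperament, enharmonic equivalents share a pitch class. Fb is pitch class 4; E## is pitch class 6; Gb is pitch class 6.
E## and Gb share pitch class 6, while Fb is pitch class 4.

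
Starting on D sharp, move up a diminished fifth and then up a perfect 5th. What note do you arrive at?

E

A diminished fifth up from D# is A (letter A, 6 semitones up).
A perfect fifth up from A is E (letter E, 7 semitones up).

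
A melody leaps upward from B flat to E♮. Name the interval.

augmented fourth

Counting letters B–C–D–E gives a fourth.
Bb→E = 6 semitones, 1 wider than the perfect fourth (5), so augmented.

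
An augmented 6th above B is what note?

A sixth above B lands on the letter G.
An augmented sixth spans 10 semitones, so B moves to pitch class 9. On the letter G that is G##.

G##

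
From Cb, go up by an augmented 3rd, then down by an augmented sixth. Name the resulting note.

Gb

An augmented third up from Cb is E (letter E, 5 semitones up).
An augmented sixth down from E is Gb (letter G, 10 semitones down).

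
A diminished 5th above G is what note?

G up a perfect fifth is D, so the target letter is D.
From G, a diminished fifth is 6 semitones up: Db.

Db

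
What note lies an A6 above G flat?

G up a major sixth is E, so the target letter is E.
From Gb, an augmented sixth is 10 semitones up: E.

E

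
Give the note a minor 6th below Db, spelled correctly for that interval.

F

A sixth below D lands on the letter F.
A minor sixth spans 8 semitones, so Db moves to pitch class 5. On the letter F that is F.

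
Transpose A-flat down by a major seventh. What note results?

Bbb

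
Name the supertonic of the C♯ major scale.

D#

Degree 2 takes the letter 1 step above C, which is D.
In major, degree 2 sits 2 semitones above the tonic. C# + 2 semitones is pitch class 3, spelled on D as D#.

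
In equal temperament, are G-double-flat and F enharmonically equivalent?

Yes

Gbb is pitch class 5; F is pitch class 5.
All spellings map to pitch class 5, so they are enharmonically equivalent.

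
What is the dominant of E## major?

B##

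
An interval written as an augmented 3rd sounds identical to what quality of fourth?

perfect

An augmented third spans 5 semitones.
A fourth spanning 5 semitones is perfect (the perfect fourth is 5).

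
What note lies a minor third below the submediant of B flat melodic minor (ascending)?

E

The submediant of Bb melodic minor (ascending) is G.
A minor third (3 semitones) below G lands on the letter E, giving E.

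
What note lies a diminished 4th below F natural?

F down a perfect fourth is C, so the target letter is C.
From F, a diminished fourth is 4 semitones down: C#.

C#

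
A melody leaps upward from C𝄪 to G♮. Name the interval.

doubly diminished fifth

The letter names run C→G, a span of 4 letter steps, so the interval is some kind of fifth.
C## to G is 5 semitones. A perfect fifth is 7, so 5 makes it doubly diminished.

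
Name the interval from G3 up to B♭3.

minor third

The letter names run G→B, a span of 2 letter steps, so the interval is some kind of third.
G to Bb is 3 semitones. A major third is 4, so 3 makes it minor.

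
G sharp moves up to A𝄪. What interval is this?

Counting letters G–A gives a second.
G#→A## = 3 semitones, 1 wider than the major second (2), so augmented.

augmented second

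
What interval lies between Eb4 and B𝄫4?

diminished fifth

The letter names run E→B, a span of 4 letter steps, so the interval is some kind of fifth.
Eb to Bbb is 6 semitones. A perfect fifth is 7, so 6 makes it diminished.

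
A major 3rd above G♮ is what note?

B

G up a major third is B, so the target letter is B.
From G, a major third is 4 semitones up: B.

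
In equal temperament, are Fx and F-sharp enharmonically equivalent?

No

Two spellings are enharmonically equivalent only if they share a pitch class.
Here F## → 7, F# → 6; 6 ≠ 7, so they are not.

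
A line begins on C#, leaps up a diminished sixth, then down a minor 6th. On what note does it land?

C

A diminished sixth up from C# is Ab (letter A, 7 semitones up).
A minor sixth down from Ab is C (letter C, 8 semitones down).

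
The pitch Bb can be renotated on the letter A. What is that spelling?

Bb is pitch class 10. The letter A alone is pitch class 9.
To reach pitch class 10 from A requires an offset of +1 semitone, i.e. sharp: A#.

A#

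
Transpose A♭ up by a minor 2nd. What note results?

Bbb

A up a major second is B, so the target letter is B.
From Ab, a minor second is 1 semitone up: Bbb.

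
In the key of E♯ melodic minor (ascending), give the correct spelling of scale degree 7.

D##

Degree 7 takes the letter 6 steps above E, which is D.
In melodic minor (ascending), degree 7 sits 11 semitones above the tonic. E# + 11 semitones is pitch class 4, spelled on D as D##.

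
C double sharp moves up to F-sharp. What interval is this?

diminished fourth

Counting letters C–D–E–F gives a fourth.
C##→F# = 4 semitones, 1 narrower than the perfect fourth (5), so diminished.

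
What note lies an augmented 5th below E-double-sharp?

A#

A fifth below E lands on the letter A.
An augmented fifth spans 8 semitones, so E## moves to pitch class 10. On the letter A that is A#.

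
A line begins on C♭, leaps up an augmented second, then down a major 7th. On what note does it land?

An augmented second up from Cb is D (letter D, 3 semitones up).
A major seventh down from D is Eb (letter E, 11 semitones down).

Eb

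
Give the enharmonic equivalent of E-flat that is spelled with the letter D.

D#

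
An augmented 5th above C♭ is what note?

A fifth above C lands on the letter G.
An augmented fifth spans 8 semitones, so Cb moves to pitch class 7. On the letter G that is G.

G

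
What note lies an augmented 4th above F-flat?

F up a perfect fourth is Bb, so the target letter is B.
From Fb, an augmented fourth is 6 semitones up: Bb.

Bb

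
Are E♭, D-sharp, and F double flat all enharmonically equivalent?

Eb is pitch class 3; D# is pitch class 3; Fbb is pitch class 3.
All spellings map to pitch class 3, so they are enharmonically equivalent.

Yes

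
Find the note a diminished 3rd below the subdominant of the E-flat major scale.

The subdominant of Eb major is Ab.
A diminished third (2 semitones) below Ab lands on the letter F, giving F#.

F#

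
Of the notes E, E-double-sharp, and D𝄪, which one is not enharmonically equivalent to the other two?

E##

In 12-tone equal temperament, enharmonic equivalents share a pitch class. E is pitch class 4; E## is pitch class 6; D## is pitch class 4.
E and D## share pitch class 4, while E## is pitch class 6.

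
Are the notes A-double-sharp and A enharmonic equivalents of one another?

Two spellings are enharmonically equivalent only if they share a pitch class.
Here A## → 11, A → 9; 9 ≠ 11, so they are not.

No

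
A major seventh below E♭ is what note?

A seventh below E lands on the letter F.
A major seventh spans 11 semitones, so Eb moves to pitch class 4. On the letter F that is Fb.

Fb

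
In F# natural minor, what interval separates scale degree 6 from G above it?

perfect fourth

Scale degree 6 of F# natural minor is D.
D up to G: letters D→G make it a fourth; 5 semitones makes it perfect.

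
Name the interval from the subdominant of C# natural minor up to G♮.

minor second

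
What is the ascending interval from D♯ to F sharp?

Counting letters D–E–F gives a third.
D#→F# = 3 semitones, 1 narrower than the major third (4), so minor.

minor third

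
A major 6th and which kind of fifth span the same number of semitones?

doubly augmented

A major sixth spans 9 semitones.
A fifth spanning 9 semitones is doubly augmented (the perfect fifth is 7).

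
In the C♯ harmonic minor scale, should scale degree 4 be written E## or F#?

F#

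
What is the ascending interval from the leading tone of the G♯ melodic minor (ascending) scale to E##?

The leading tone of G# melodic minor (ascending) is F##.
F## up to E##: letters F→E make it a seventh; 11 semitones makes it major.

major seventh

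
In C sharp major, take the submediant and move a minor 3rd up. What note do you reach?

The submediant of C# major is A#.
A minor third (3 semitones) above A# lands on the letter C, giving C#.

C#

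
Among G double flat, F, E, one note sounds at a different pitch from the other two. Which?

E

In 12-tone equal temperament, enharmonic equivalents share a pitch class. Gbb is pitch class 5; F is pitch class 5; E is pitch class 4.
Gbb and F share pitch class 5, while E is pitch class 4.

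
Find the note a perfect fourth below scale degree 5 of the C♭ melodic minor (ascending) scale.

Db

Scale degree 5 of Cb melodic minor (ascending) is Gb.
A perfect fourth (5 semitones) below Gb lands on the letter D, giving Db.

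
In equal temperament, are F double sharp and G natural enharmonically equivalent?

Yes

F## is pitch class 7; G is pitch class 7.
All spellings map to pitch class 7, so they are enharmonically equivalent.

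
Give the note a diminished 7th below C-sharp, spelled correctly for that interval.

C down a major seventh is Db, so the target letter is D.
From C#, a diminished seventh is 9 semitones down: D##.

D##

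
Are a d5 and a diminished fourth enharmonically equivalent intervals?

A diminished fifth spans 6 semitones; a diminished fourth spans 4.
The spans differ, so they are not enharmonic equivalents.

No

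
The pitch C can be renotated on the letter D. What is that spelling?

Dbb

Plain D sits 2 semitones above C, so on the letter D the same pitch needs a double flat: Dbb.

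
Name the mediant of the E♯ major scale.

G##

Degree 3 takes the letter 2 steps above E, which is G.
In major, degree 3 sits 4 semitones above the tonic. E# + 4 semitones is pitch class 9, spelled on G as G##.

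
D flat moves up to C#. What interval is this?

augmented seventh

Counting letters D–E–F–G–A–B–C gives a seventh.
Db→C# = 12 semitones, 1 wider than the major seventh (11), so augmented.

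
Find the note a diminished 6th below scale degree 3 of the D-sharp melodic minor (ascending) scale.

A##

Scale degree 3 of D# melodic minor (ascending) is F#.
A diminished sixth (7 semitones) below F# lands on the letter A, giving A##.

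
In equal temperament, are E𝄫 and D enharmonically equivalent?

Ebb = pitch class 2 and D = pitch class 2 — the same pitch class, so they are enharmonic equivalents.

Yes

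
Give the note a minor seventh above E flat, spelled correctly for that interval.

E up a major seventh is D#, so the target letter is D.
From Eb, a minor seventh is 10 semitones up: Db.

Db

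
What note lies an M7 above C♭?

Bb

C up a major seventh is B, so the target letter is B.
From Cb, a major seventh is 11 semitones up: Bb.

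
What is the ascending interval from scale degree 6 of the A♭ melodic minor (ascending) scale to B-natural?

augmented fourth

Scale degree 6 of Ab melodic minor (ascending) is F.
F up to B: letters F→B make it a fourth; 6 semitones makes it augmented.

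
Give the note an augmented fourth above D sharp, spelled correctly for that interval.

G##

D up a perfect fourth is G, so the target letter is G.
From D#, an augmented fourth is 6 semitones up: G##.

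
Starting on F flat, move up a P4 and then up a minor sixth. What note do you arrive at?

Gbb

A perfect fourth up from Fb is Bbb (letter B, 5 semitones up).
A minor sixth up from Bbb is Gbb (letter G, 8 semitones up).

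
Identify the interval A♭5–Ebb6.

diminished fifth

Counting letters A–B–C–D–E gives a fifth.
Ab→Ebb = 6 semitones, 1 narrower than the perfect fifth (7), so diminished.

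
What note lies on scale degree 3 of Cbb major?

Degree 3 takes the letter 2 steps above C, which is E.
In major, degree 3 sits 4 semitones above the tonic. Cbb + 4 semitones is pitch class 2, spelled on E as Ebb.

Ebb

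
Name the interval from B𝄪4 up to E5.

Counting letters B–C–D–E gives a fourth.
B##→E = 3 semitones, 2 narrower than the perfect fourth (5), so doubly diminished.

doubly diminished fourth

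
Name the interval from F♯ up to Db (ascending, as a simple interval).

diminished sixth

Counting letters F–G–A–B–C–D gives a sixth.
F#→Db = 7 semitones, 2 narrower than the major sixth (9), so diminished.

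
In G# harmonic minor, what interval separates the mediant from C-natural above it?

minor second

The mediant of G# harmonic minor is B.
B up to C: letters B→C make it a second; 1 semitone makes it minor.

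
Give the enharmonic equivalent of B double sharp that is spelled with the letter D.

Plain D sits 1 semitone above B##, so on the letter D the same pitch needs a flat: Db.

Db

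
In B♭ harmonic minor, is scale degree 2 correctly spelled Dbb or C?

Each scale degree takes a distinct letter name. Degree 2 of a scale on B must use the letter C.
C and Dbb are enharmonically the same pitch, but only C uses the letter C, so it is the correct spelling here.

C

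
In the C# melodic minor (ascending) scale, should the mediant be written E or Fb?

E

Each scale degree takes a distinct letter name. Degree 3 of a scale on C must use the letter E.
E and Fb are enharmonically the same pitch, but only E uses the letter E, so it is the correct spelling here.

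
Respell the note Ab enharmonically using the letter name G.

Plain G sits 1 semitone below Ab, so on the letter G the same pitch needs a sharp: G#.

G#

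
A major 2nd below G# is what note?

F#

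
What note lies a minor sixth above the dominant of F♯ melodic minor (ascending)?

A

The dominant of F# melodic minor (ascending) is C#.
A minor sixth (8 semitones) above C# lands on the letter A, giving A.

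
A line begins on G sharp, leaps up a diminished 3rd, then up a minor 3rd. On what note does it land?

A diminished third up from G# is Bb (letter B, 2 semitones up).
A minor third up from Bb is Db (letter D, 3 semitones up).

Db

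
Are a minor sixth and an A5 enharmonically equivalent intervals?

A minor sixth spans 8 semitones; an augmented fifth spans 8.
They are enharmonically equivalent.

Yes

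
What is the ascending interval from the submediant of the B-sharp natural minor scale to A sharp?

The submediant of B# natural minor is G#.
G# up to A#: letters G→A make it a second; 2 semitones makes it major.

major second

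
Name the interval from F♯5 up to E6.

minor seventh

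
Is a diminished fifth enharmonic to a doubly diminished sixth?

Yes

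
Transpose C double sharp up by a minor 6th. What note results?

A sixth above C lands on the letter A.
A minor sixth spans 8 semitones, so C## moves to pitch class 10. On the letter A that is A#.

A#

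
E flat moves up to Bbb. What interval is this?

diminished fifth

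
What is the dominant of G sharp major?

D#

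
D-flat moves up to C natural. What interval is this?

major seventh

The letter names run D→C, a span of 6 letter steps, so the interval is some kind of seventh.
Db to C is 11 semitones. A major seventh is 11, so 11 makes it major.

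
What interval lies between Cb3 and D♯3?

Counting letters C–D gives a second.
Cb→D# = 4 semitones, 2 wider than the major second (2), so doubly augmented.

doubly augmented second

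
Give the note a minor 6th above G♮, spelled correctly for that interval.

G up a major sixth is E, so the target letter is E.
From G, a minor sixth is 8 semitones up: Eb.

Eb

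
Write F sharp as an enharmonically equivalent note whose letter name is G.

Gb

F# is pitch class 6. The letter G alone is pitch class 7.
To reach pitch class 6 from G requires an offset of -1 semitone, i.e. flat: Gb.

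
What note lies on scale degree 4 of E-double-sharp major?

Degree 4 takes the letter 3 steps above E, which is A.
In major, degree 4 sits 5 semitones above the tonic. E## + 5 semitones is pitch class 11, spelled on A as A##.

A##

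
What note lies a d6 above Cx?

A

C up a major sixth is A, so the target letter is A.
From C##, a diminished sixth is 7 semitones up: A.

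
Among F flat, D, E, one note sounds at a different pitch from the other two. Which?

In 12-tone equal temperament, enharmonic equivalents share a pitch class. Fb is pitch class 4; D is pitch class 2; E is pitch class 4.
Fb and E share pitch class 4, while D is pitch class 2.

D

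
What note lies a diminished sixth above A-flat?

Fbb

A sixth above A lands on the letter F.
A diminished sixth spans 7 semitones, so Ab moves to pitch class 3. On the letter F that is Fbb.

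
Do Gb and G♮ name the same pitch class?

Two spellings are enharmonically equivalent only if they share a pitch class.
Here Gb → 6, G → 7; 6 ≠ 7, so they are not.

No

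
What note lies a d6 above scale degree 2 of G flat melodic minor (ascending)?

Scale degree 2 of Gb melodic minor (ascending) is Ab.
A diminished sixth (7 semitones) above Ab lands on the letter F, giving Fbb.

Fbb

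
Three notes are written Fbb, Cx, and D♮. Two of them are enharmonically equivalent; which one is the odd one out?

In 12-tone equal temperament, enharmonic equivalents share a pitch class. Fbb is pitch class 3; C## is pitch class 2; D is pitch class 2.
C## and D share pitch class 2, while Fbb is pitch class 3.

Fbb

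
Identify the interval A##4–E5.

doubly diminished fifth

The letter names run A→E, a span of 4 letter steps, so the interval is some kind of fifth.
A## to E is 5 semitones. A perfect fifth is 7, so 5 makes it doubly diminished.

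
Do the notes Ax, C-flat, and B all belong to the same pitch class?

A## is pitch class 11; Cb is pitch class 11; B is pitch class 11.
All spellings map to pitch class 11, so they are enharmonically equivalent.

Yes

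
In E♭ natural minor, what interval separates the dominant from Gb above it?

minor sixth

The dominant of Eb natural minor is Bb.
Bb up to Gb: letters B→G make it a sixth; 8 semitones makes it minor.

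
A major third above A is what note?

C#

A up a major third is C#, so the target letter is C.
From A, a major third is 4 semitones up: C#.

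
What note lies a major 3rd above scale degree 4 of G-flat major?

Eb

Scale degree 4 of Gb major is Cb.
A major third (4 semitones) above Cb lands on the letter E, giving Eb.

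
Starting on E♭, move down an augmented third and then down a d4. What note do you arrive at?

Gb

An augmented third down from Eb is Cbb (letter C, 5 semitones down).
A diminished fourth down from Cbb is Gb (letter G, 4 semitones down).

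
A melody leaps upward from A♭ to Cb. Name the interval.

Counting letters A–B–C gives a third.
Ab→Cb = 3 semitones, 1 narrower than the major third (4), so minor.

minor third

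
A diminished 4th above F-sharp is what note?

A fourth above F lands on the letter B.
A diminished fourth spans 4 semitones, so F# moves to pitch class 10. On the letter B that is Bb.

Bb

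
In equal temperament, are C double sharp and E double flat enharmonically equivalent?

C## is pitch class 2; Ebb is pitch class 2.
All spellings map to pitch class 2, so they are enharmonically equivalent.

Yes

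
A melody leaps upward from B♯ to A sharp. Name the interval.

Counting letters B–C–D–E–F–G–A gives a seventh.
B#→A# = 10 semitones, 1 narrower than the major seventh (11), so minor.

minor seventh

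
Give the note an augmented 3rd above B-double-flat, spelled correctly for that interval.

D

B up a major third is D#, so the target letter is D.
From Bbb, an augmented third is 5 semitones up: D.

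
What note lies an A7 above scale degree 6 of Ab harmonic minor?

E

Scale degree 6 of Ab harmonic minor is Fb.
An augmented seventh (12 semitones) above Fb lands on the letter E, giving E.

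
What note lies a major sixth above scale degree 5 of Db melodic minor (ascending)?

F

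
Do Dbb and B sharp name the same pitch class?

Dbb = pitch class 0 and B# = pitch class 0 — the same pitch class, so they are enharmonic equivalents.

Yes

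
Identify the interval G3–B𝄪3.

The letter names run G→B, a span of 2 letter steps, so the interval is some kind of third.
G to B## is 6 semitones. A major third is 4, so 6 makes it doubly augmented.

doubly augmented third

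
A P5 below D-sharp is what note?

A fifth below D lands on the letter G.
A perfect fifth spans 7 semitones, so D# moves to pitch class 8. On the letter G that is G#.

G#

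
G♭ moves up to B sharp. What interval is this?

Counting letters G–A–B gives a third.
Gb→B# = 6 semitones, 2 wider than the major third (4), so doubly augmented.

doubly augmented third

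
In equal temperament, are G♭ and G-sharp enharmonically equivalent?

No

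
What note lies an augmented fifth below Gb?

A fifth below G lands on the letter C.
An augmented fifth spans 8 semitones, so Gb moves to pitch class 10. On the letter C that is Cbb.

Cbb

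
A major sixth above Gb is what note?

Eb

A sixth above G lands on the letter E.
A major sixth spans 9 semitones, so Gb moves to pitch class 3. On the letter E that is Eb.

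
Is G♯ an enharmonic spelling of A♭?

Yes

G# is pitch class 8; Ab is pitch class 8.
All spellings map to pitch class 8, so they are enharmonically equivalent.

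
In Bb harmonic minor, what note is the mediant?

Degree 3 takes the letter 2 steps above B, which is D.
In harmonic minor, degree 3 sits 3 semitones above the tonic. Bb + 3 semitones is pitch class 1, spelled on D as Db.

Db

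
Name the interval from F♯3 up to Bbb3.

doubly diminished fourth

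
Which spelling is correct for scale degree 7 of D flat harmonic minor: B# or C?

Each scale degree takes a distinct letter name. Degree 7 of a scale on D must use the letter C.
C and B# are enharmonically the same pitch, but only C uses the letter C, so it is the correct spelling here.

C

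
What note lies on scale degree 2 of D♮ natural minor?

E

Degree 2 takes the letter 1 step above D, which is E.
In natural minor, degree 2 sits 2 semitones above the tonic. D + 2 semitones is pitch class 4, spelled on E as E.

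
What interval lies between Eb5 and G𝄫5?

diminished third

The letter names run E→G, a span of 2 letter steps, so the interval is some kind of third.
Eb to Gbb is 2 semitones. A major third is 4, so 2 makes it diminished.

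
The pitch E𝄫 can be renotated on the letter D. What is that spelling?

D

Plain D sits at the same pitch as Ebb, so on the letter D the same pitch needs a natural: D.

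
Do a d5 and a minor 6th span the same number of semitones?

A diminished fifth spans 6 semitones; a minor sixth spans 8.
The spans differ, so they are not enharmonic equivalents.

No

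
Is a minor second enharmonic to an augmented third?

No

A minor second spans 1 semitone; an augmented third spans 5.
The spans differ, so they are not enharmonic equivalents.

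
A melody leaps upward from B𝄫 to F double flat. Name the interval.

The letter names run B→F, a span of 4 letter steps, so the interval is some kind of fifth.
Bbb to Fbb is 6 semitones. A perfect fifth is 7, so 6 makes it diminished.

diminished fifth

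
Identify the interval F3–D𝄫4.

diminished sixth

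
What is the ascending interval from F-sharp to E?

minor seventh

Counting letters F–G–A–B–C–D–E gives a seventh.
F#→E = 10 semitones, 1 narrower than the major seventh (11), so minor.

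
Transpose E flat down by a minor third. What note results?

A third below E lands on the letter C.
A minor third spans 3 semitones, so Eb moves to pitch class 0. On the letter C that is C.

C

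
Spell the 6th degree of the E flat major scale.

C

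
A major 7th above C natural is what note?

A seventh above C lands on the letter B.
A major seventh spans 11 semitones, so C moves to pitch class 11. On the letter B that is B.

B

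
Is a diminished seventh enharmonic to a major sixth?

A diminished seventh spans 9 semitones; a major sixth spans 9.
They are enharmonically equivalent.

Yes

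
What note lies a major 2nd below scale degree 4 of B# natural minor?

D#

Scale degree 4 of B# natural minor is E#.
A major second (2 semitones) below E# lands on the letter D, giving D#.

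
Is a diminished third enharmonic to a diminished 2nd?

A diminished third spans 2 semitones; a diminished second spans 0.
The spans differ, so they are not enharmonic equivalents.

No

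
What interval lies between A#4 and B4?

Counting letters A–B gives a second.
A#→B = 1 semitone, 1 narrower than the major second (2), so minor.

minor second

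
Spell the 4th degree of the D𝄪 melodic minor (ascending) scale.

Degree 4 takes the letter 3 steps above D, which is G.
In melodic minor (ascending), degree 4 sits 5 semitones above the tonic. D## + 5 semitones is pitch class 9, spelled on G as G##.

G##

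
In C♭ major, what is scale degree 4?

The Cb major scale runs Cb Db Eb Fb Gb Ab Bb.
Degree 4 is Fb.

Fb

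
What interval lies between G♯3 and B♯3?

Counting letters G–A–B gives a third.
G#→B# = 4 semitones, exactly the major third.

major third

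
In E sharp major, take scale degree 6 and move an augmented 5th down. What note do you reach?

Scale degree 6 of E# major is C##.
An augmented fifth (8 semitones) below C## lands on the letter F, giving F#.

F#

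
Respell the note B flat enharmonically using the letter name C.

Cbb

Plain C sits 2 semitones above Bb, so on the letter C the same pitch needs a double flat: Cbb.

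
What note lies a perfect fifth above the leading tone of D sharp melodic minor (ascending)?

The leading tone of D# melodic minor (ascending) is C##.
A perfect fifth (7 semitones) above C## lands on the letter G, giving G##.

G##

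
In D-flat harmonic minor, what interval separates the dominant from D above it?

The dominant of Db harmonic minor is Ab.
Ab up to D: letters A→D make it a fourth; 6 semitones makes it augmented.

augmented fourth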